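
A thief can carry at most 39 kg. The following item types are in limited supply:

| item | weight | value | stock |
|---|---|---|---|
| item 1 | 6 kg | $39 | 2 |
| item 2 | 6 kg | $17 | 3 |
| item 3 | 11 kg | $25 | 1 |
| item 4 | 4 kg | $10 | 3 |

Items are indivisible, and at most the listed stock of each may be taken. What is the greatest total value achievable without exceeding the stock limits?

$149

Top feasible selections:
- 2×item 1 + 3×item 2 + 2×item 4: weight 38, value 149
- 2×item 1 + 2×item 2 + 1×item 3 + 1×item 4: weight 39, value 147
- 2×item 1 + 2×item 2 + 3×item 4: weight 36, value 142
- 2×item 1 + 1×item 2 + 1×item 3 + 2×item 4: weight 37, value 140
Best: $149.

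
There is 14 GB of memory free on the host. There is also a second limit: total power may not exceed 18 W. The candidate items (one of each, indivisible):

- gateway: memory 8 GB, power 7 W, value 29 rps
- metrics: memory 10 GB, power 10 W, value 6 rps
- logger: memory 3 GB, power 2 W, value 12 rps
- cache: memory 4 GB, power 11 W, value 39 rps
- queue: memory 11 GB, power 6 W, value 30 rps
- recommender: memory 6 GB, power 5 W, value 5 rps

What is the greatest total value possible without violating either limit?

68 rps

Feasible sets respecting both limits:
- gateway+cache: memory 12, power 18, value 68
- logger+cache+recommender: memory 13, power 18, value 56
- logger+cache: memory 7, power 13, value 51
- cache+recommender: memory 10, power 16, value 44
Best: 68 rps.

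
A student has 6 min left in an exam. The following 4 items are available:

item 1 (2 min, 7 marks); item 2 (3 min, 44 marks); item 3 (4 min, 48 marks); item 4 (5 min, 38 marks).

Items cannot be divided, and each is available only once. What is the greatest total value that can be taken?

55 marks

This is a 0/1 knapsack; check combinations near the capacity.
- item 1+item 3: time 2+4=6, value 7+48=55
- item 1+item 2: time 2+3=5, value 7+44=51
- item 3: time 4, value 48
- item 2: time 3, value 44
Best: 55 marks.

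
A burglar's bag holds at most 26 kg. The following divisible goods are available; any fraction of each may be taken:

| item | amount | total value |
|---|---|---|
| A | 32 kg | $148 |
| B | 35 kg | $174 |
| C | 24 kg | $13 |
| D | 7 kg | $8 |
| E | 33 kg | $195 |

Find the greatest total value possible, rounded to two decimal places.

153.64

Take in order of value per unit:
- E (195/33 per unit): 26 of 33 → value 26×195/33 = 153.6364, running total 153.64
Total 153.64.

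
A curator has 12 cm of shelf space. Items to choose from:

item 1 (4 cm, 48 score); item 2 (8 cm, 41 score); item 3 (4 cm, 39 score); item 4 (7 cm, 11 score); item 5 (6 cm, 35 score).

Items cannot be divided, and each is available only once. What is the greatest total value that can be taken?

89 score

Check high-value combinations within 12 cm:
- item 1+item 2: length 4+8=12, value 48+41=89
- item 1+item 3: length 4+4=8, value 48+39=87
- item 1+item 5: length 4+6=10, value 48+35=83
- item 2+item 3: length 8+4=12, value 41+39=80
Best: 89 score.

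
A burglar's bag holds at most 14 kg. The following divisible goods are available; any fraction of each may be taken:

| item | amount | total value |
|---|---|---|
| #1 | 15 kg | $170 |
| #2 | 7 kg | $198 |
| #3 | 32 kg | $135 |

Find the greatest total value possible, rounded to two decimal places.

Take in order of value per unit:
- #2 (198/7 per unit): all 7 → value 198, running total 198.00
- #1 (170/15 per unit): 7 of 15 → value 7×170/15 = 79.3333, running total 277.33
Total 277.33.

277.33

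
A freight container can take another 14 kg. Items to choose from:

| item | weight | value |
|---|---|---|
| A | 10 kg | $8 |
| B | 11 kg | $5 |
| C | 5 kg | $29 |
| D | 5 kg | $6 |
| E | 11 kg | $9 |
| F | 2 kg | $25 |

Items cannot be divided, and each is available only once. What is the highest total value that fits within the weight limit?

$60

Check high-value combinations within 14 kg:
- C+D+F: weight 5+5+2=12, value 29+6+25=60
- C+F: weight 5+2=7, value 29+25=54
- C+D: weight 5+5=10, value 29+6=35
- E+F: weight 11+2=13, value 9+25=34
Best: $60.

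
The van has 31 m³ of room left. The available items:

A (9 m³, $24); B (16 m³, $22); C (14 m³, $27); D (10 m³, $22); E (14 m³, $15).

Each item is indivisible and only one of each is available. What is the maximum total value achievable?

Check high-value combinations within 31 m³:
- A+C: volume 9+14=23, value 24+27=51
- C+D: volume 14+10=24, value 27+22=49
- B+C: volume 16+14=30, value 22+27=49
Best: $51.

$51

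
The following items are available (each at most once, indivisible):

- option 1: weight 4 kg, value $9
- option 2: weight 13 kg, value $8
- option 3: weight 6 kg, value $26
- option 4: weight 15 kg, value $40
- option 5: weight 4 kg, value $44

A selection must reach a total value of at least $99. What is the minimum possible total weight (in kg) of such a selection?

25

Subsets with value ≥ 99, sorted by total weight:
- option 3+option 4+option 5: weight 25, value 110
- option 1+option 3+option 4+option 5: weight 29, value 119
- option 1+option 2+option 4+option 5: weight 36, value 101
Minimum weight: 25 kg.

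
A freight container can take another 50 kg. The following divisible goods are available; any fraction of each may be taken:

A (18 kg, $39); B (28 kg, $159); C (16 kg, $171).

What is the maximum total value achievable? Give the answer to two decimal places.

Take in order of value per unit:
- C (171/16 per unit): all 16 → value 171, running total 171.00
- B (159/28 per unit): all 28 → value 159, running total 330.00
- A (39/18 per unit): 6 of 18 → value 6×39/18 = 13.0000, running total 343.00
Total 343.00.

343.00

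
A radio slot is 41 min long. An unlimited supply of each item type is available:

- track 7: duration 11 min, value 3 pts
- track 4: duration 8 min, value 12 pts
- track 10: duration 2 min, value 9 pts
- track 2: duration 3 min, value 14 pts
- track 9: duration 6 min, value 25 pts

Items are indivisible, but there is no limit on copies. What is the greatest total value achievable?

Best value-per-unit is track 2 at 14/3; filling with it alone gives 13×14 = 182.
Optimal mix: 1×track 10 + 13×track 2 → duration 41, value 191.

191 pts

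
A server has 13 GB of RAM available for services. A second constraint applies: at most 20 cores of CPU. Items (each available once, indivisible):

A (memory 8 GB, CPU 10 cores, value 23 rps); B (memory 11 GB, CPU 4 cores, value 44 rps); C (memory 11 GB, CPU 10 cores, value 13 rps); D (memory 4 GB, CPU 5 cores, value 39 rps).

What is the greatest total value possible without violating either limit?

Feasible sets respecting both limits:
- A+D: memory 12, CPU 15, value 62
- B: memory 11, CPU 4, value 44
- D: memory 4, CPU 5, value 39
- A: memory 8, CPU 10, value 23
Best: 62 rps.

62 rps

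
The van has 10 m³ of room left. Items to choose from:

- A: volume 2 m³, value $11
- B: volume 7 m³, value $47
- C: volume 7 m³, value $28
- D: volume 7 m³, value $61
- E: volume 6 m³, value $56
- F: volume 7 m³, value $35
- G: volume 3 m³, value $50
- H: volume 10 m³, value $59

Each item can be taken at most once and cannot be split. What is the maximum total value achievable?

Check high-value combinations within 10 m³:
- D+G: volume 7+3=10, value 61+50=111
- E+G: volume 6+3=9, value 56+50=106
- B+G: volume 7+3=10, value 47+50=97
Best: $111.

$111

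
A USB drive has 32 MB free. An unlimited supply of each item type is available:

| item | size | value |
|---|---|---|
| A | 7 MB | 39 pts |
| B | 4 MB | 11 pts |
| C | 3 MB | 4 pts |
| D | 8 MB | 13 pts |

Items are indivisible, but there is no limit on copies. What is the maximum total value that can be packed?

167 pts

Best value-per-unit is A at 39/7; filling with it alone gives 4×39 = 156.
Optimal mix: 4×A + 1×B → size 32, value 167.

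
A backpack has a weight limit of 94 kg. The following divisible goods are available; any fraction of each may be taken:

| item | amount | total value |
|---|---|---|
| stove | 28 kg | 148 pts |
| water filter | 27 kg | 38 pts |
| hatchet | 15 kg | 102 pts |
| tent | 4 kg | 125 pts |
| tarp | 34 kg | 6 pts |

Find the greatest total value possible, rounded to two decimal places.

Take in order of value per unit:
- tent (125/4 per unit): all 4 → value 125, running total 125.00
- hatchet (102/15 per unit): all 15 → value 102, running total 227.00
- stove (148/28 per unit): all 28 → value 148, running total 375.00
- water filter (38/27 per unit): all 27 → value 38, running total 413.00
- tarp (6/34 per unit): 20 of 34 → value 20×6/34 = 3.5294, running total 416.53
Total 416.53.

416.53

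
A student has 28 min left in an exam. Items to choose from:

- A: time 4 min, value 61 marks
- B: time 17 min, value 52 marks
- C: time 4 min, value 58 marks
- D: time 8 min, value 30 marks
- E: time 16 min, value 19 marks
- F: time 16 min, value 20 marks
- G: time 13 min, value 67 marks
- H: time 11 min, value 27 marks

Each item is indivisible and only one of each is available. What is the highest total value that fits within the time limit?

186 marks

Check high-value combinations within 28 min:
- A+C+G: time 4+4+13=21, value 61+58+67=186
- A+C+D+H: time 4+4+8+11=27, value 61+58+30+27=176
- A+B+C: time 4+17+4=25, value 61+52+58=171
- A+D+G: time 4+8+13=25, value 61+30+67=158
Best: 186 marks.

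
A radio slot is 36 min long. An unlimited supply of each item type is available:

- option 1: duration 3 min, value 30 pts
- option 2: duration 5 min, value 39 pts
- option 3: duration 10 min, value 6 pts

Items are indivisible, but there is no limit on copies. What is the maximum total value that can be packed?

Best value-per-unit is option 1 at 30/3, and filling with it alone uses duration 12×3=36. No mix of the others beats 12×30 = 360.

360 pts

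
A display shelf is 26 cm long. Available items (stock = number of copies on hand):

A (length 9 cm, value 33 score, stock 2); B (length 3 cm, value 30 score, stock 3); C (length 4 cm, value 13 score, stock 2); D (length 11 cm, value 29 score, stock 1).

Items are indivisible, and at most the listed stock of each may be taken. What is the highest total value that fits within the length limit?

Top feasible selections:
- 1×A + 3×B + 2×C: length 26, value 149
- 1×A + 3×B + 1×C: length 22, value 136
Best: 149 score.

149 score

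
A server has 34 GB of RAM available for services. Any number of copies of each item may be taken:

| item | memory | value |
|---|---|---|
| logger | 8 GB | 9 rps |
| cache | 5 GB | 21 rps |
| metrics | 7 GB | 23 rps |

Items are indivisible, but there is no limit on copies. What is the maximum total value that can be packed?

130 rps

Best value-per-unit is cache at 21/5; filling with it alone gives 6×21 = 126.
Optimal mix: 4×cache + 2×metrics → memory 34, value 130.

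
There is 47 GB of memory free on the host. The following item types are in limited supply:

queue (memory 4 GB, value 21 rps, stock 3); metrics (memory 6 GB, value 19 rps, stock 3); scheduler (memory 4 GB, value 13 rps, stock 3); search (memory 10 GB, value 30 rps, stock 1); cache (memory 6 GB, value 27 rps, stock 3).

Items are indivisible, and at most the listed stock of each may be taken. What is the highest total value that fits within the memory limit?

195 rps

Top feasible selections:
- 3×queue + 2×metrics + 1×scheduler + 3×cache: memory 46, value 195
- 3×queue + 1×metrics + 1×search + 3×cache: memory 46, value 193
- 3×queue + 1×metrics + 2×scheduler + 3×cache: memory 44, value 189
- 3×queue + 1×scheduler + 1×search + 3×cache: memory 44, value 187
Best: 195 rps.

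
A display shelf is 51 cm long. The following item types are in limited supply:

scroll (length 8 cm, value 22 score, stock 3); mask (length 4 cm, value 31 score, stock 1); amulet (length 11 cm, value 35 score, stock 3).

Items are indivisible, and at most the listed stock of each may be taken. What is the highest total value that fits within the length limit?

Top feasible selections:
- 3×scroll + 1×mask + 2×amulet: length 50, value 167
- 1×scroll + 1×mask + 3×amulet: length 45, value 158
- 2×scroll + 3×amulet: length 49, value 149
- 2×scroll + 1×mask + 2×amulet: length 42, value 145
Best: 167 score.

167 score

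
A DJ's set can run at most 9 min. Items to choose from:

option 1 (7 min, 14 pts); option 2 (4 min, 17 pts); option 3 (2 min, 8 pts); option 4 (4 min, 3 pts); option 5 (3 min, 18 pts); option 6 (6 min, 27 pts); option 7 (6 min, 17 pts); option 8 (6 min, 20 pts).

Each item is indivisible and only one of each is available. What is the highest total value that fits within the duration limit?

Check high-value combinations within 9 min:
- option 5+option 6: duration 3+6=9, value 18+27=45
- option 2+option 3+option 5: duration 4+2+3=9, value 17+8+18=43
- option 5+option 8: duration 3+6=9, value 18+20=38
- option 2+option 5: duration 4+3=7, value 17+18=35
- option 3+option 6: duration 2+6=8, value 8+27=35
Best: 45 pts.

45 pts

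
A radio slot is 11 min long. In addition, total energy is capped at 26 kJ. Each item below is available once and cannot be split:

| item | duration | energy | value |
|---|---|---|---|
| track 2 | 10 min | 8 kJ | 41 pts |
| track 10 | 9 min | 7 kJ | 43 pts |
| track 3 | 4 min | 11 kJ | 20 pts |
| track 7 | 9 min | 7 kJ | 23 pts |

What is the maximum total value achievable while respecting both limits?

Feasible sets respecting both limits:
- track 10: duration 9, energy 7, value 43
- track 2: duration 10, energy 8, value 41
- track 7: duration 9, energy 7, value 23
- track 3: duration 4, energy 11, value 20
Best: 43 pts.

43 pts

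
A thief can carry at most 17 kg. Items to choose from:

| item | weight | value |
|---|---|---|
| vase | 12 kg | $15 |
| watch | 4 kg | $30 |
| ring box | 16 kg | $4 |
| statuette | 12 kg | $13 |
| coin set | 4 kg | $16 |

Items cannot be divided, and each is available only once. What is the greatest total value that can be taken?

Check high-value combinations within 17 kg:
- watch+coin set: weight 4+4=8, value 30+16=46
- vase+watch: weight 12+4=16, value 15+30=45
- watch+statuette: weight 4+12=16, value 30+13=43
Best: $46.

$46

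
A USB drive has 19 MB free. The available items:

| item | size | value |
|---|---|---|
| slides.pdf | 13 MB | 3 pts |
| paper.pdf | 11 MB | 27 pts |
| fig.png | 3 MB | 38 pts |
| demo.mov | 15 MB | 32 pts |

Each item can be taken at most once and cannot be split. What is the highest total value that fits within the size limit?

70 pts

This is a 0/1 knapsack; check combinations near the capacity.
- fig.png+demo.mov: size 3+15=18, value 38+32=70
- paper.pdf+fig.png: size 11+3=14, value 27+38=65
- slides.pdf+fig.png: size 13+3=16, value 3+38=41
- fig.png: size 3, value 38
Best: 70 pts.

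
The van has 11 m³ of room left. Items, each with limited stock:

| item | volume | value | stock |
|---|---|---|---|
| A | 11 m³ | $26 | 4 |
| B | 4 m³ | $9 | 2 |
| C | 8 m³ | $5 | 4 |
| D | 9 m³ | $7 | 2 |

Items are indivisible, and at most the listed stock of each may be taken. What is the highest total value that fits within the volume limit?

$26

Top feasible selections:
- 1×A: volume 11, value 26
- 2×B: volume 8, value 18
- 1×B: volume 4, value 9
Best: $26.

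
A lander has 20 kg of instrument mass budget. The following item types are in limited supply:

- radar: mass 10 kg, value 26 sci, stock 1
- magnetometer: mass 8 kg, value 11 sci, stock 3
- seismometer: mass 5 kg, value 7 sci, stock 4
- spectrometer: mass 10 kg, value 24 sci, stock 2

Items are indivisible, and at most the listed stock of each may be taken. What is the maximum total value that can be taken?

50 sci

Top feasible selections:
- 1×radar + 1×spectrometer: mass 20, value 50
- 2×spectrometer: mass 20, value 48
- 1×radar + 2×seismometer: mass 20, value 40
- 2×seismometer + 1×spectrometer: mass 20, value 38
Best: 50 sci.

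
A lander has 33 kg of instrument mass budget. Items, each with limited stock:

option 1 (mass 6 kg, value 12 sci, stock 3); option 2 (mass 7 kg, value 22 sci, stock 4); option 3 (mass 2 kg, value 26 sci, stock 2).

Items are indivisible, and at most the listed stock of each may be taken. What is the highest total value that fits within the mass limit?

140 sci

Top feasible selections:
- 4×option 2 + 2×option 3: mass 32, value 140
- 1×option 1 + 3×option 2 + 2×option 3: mass 31, value 130
- 2×option 1 + 2×option 2 + 2×option 3: mass 30, value 120
Best: 140 sci.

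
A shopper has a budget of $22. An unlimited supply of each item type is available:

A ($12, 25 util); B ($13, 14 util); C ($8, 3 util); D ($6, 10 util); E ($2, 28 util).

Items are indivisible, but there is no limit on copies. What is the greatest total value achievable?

Best value-per-unit is E at 28/2, and filling with it alone uses cost 11×2=22. No mix of the others beats 11×28 = 308.

308 util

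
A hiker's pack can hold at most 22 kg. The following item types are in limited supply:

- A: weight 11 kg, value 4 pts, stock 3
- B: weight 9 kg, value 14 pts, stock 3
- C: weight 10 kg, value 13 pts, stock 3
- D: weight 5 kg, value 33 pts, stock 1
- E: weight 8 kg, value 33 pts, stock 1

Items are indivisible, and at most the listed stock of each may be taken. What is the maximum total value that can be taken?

Best selections within weight 22 and stock limits:
- 1×B + 1×D + 1×E: weight 22, value 80
- 1×D + 1×E: weight 13, value 66
- 1×B + 1×D: weight 14, value 47
- 1×B + 1×E: weight 17, value 47
Best: 80 pts.

80 pts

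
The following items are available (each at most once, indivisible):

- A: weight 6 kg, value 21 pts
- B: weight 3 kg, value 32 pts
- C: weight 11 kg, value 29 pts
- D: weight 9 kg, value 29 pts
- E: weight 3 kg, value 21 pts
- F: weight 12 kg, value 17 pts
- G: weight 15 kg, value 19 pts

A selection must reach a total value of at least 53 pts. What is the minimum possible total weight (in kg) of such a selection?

Subsets with value ≥ 53, sorted by total weight:
- B+E: weight 6, value 53
- A+B: weight 9, value 53
Minimum weight: 6 kg.

6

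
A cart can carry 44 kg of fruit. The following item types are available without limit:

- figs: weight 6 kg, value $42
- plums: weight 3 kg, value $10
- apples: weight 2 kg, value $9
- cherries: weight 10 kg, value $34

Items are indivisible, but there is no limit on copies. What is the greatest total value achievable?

Best value-per-unit is figs at 42/6; filling with it alone gives 7×42 = 294.
Optimal mix: 7×figs + 1×apples → weight 44, value 303.

$303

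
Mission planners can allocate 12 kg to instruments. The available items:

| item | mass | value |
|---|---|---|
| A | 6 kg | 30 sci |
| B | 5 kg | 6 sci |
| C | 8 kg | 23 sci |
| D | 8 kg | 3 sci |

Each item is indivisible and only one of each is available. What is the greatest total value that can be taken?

36 sci

This is a 0/1 knapsack; check combinations near the capacity.
- A+B: mass 6+5=11, value 30+6=36
- A: mass 6, value 30
- C: mass 8, value 23
- B: mass 5, value 6
- D: mass 8, value 3
Best: 36 sci.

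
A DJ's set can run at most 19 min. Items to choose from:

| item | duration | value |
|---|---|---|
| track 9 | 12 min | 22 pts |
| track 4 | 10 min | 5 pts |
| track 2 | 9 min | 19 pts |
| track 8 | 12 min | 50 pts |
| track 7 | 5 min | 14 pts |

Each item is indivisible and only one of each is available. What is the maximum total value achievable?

64 pts

Check high-value combinations within 19 min:
- track 8+track 7: duration 12+5=17, value 50+14=64
- track 8: duration 12, value 50
- track 9+track 7: duration 12+5=17, value 22+14=36
- track 2+track 7: duration 9+5=14, value 19+14=33
Best: 64 pts.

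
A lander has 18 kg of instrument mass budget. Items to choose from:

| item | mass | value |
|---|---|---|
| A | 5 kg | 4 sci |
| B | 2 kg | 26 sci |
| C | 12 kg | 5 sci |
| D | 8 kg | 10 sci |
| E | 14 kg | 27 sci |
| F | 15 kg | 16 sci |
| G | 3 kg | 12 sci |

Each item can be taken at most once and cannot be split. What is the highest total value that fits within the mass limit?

53 sci

This is a 0/1 knapsack; check combinations near the capacity.
- B+E: mass 2+14=16, value 26+27=53
- A+B+D+G: mass 5+2+8+3=18, value 4+26+10+12=52
- B+D+G: mass 2+8+3=13, value 26+10+12=48
- B+C+G: mass 2+12+3=17, value 26+5+12=43
Best: 53 sci.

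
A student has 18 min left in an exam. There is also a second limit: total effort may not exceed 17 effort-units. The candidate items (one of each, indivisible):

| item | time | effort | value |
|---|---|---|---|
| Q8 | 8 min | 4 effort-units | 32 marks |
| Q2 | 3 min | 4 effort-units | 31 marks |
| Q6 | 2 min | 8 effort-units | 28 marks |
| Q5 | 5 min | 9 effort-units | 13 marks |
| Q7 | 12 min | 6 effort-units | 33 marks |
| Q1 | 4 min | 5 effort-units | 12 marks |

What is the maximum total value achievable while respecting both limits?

91 marks

Feasible sets respecting both limits:
- Q8+Q2+Q6: time 13, effort 16, value 91
- Q8+Q2+Q5: time 16, effort 17, value 76
- Q8+Q2+Q1: time 15, effort 13, value 75
- Q8+Q6+Q1: time 14, effort 17, value 72
Best: 91 marks.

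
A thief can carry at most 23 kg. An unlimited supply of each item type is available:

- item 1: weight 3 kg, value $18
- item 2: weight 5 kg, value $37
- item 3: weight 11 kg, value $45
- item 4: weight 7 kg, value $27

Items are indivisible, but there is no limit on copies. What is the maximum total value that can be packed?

$166

Best value-per-unit is item 2 at 37/5; filling with it alone gives 4×37 = 148.
Optimal mix: 1×item 1 + 4×item 2 → weight 23, value 166.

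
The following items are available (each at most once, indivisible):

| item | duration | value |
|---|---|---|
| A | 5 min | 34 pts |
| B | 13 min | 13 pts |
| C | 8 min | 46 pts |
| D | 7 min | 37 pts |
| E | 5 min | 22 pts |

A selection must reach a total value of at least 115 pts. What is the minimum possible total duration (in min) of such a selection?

Subsets with value ≥ 115, sorted by total duration:
- A+C+D: duration 20, value 117
- A+C+D+E: duration 25, value 139
- A+B+C+E: duration 31, value 115
Minimum duration: 20 min.

20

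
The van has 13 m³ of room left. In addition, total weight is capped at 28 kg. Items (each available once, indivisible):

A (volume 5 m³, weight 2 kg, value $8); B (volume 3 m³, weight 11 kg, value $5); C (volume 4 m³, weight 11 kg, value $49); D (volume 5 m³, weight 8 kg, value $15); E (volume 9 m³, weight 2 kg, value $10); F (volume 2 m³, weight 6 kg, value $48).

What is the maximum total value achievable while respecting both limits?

Feasible sets respecting both limits:
- C+D+F: volume 11, weight 25, value 112
- A+C+F: volume 11, weight 19, value 105
- B+C+F: volume 9, weight 28, value 102
- C+F: volume 6, weight 17, value 97
Best: $112.

$112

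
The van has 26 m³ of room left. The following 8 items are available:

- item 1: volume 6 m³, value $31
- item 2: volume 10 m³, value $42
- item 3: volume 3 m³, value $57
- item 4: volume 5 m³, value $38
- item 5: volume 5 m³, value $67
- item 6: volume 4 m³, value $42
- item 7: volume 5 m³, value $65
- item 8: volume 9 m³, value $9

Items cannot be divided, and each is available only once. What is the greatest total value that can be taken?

Check high-value combinations within 26 m³:
- item 3+item 4+item 5+item 6+item 7: volume 3+5+5+4+5=22, value 57+38+67+42+65=269
- item 1+item 3+item 5+item 6+item 7: volume 6+3+5+4+5=23, value 31+57+67+42+65=262
- item 1+item 3+item 4+item 5+item 7: volume 6+3+5+5+5=24, value 31+57+38+67+65=258
- item 1+item 4+item 5+item 6+item 7: volume 6+5+5+4+5=25, value 31+38+67+42+65=243
Best: $269.

$269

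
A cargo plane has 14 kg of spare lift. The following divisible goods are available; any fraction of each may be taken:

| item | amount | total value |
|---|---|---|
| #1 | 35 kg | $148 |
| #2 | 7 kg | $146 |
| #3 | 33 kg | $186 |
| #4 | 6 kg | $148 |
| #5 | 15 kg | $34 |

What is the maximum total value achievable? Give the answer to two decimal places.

Take in order of value per unit:
- #4 (148/6 per unit): all 6 → value 148, running total 148.00
- #2 (146/7 per unit): all 7 → value 146, running total 294.00
- #3 (186/33 per unit): 1 of 33 → value 1×186/33 = 5.6364, running total 299.64
Total 299.64.

299.64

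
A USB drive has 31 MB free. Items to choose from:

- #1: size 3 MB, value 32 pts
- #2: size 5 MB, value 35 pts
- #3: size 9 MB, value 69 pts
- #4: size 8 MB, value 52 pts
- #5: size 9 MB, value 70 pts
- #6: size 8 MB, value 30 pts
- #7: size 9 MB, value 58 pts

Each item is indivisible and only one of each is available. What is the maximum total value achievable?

Check high-value combinations within 31 MB:
- #1+#3+#5+#7: size 3+9+9+9=30, value 32+69+70+58=229
- #2+#3+#4+#5: size 5+9+8+9=31, value 35+69+52+70=226
- #1+#3+#4+#5: size 3+9+8+9=29, value 32+69+52+70=223
- #2+#4+#5+#7: size 5+8+9+9=31, value 35+52+70+58=215
Best: 229 pts.

229 pts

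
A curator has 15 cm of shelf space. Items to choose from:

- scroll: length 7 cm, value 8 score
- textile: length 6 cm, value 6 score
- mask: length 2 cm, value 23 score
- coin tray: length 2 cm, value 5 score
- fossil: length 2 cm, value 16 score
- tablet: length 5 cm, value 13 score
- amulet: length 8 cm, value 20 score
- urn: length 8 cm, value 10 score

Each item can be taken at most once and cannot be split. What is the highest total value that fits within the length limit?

64 score

Check high-value combinations within 15 cm:
- mask+coin tray+fossil+amulet: length 2+2+2+8=14, value 23+5+16+20=64
- mask+fossil+amulet: length 2+2+8=12, value 23+16+20=59
- textile+mask+fossil+tablet: length 6+2+2+5=15, value 6+23+16+13=58
Best: 64 score.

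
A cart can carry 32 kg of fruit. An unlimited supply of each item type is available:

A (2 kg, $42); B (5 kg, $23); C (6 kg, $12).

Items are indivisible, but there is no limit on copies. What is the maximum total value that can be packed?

$672

Best value-per-unit is A at 42/2, and filling with it alone uses weight 16×2=32. No mix of the others beats 16×42 = 672.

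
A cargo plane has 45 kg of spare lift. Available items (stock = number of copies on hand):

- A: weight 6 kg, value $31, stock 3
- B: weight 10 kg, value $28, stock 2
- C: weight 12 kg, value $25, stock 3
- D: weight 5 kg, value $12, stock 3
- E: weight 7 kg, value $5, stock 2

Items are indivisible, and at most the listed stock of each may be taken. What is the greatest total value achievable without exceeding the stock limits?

$161

Top feasible selections:
- 3×A + 2×B + 1×D: weight 43, value 161
- 3×A + 1×B + 1×C + 1×D: weight 45, value 158
Best: $161.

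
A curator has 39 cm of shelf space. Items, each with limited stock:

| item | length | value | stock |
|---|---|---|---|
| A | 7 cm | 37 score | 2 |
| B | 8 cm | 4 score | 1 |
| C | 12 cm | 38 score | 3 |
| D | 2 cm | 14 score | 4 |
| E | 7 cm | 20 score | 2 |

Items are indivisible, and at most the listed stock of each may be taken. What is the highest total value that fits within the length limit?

174 score

Top feasible selections:
- 2×A + 1×C + 3×D + 1×E: length 39, value 174
- 2×A + 4×D + 2×E: length 36, value 170
- 1×A + 2×C + 4×D: length 39, value 169
Best: 174 score.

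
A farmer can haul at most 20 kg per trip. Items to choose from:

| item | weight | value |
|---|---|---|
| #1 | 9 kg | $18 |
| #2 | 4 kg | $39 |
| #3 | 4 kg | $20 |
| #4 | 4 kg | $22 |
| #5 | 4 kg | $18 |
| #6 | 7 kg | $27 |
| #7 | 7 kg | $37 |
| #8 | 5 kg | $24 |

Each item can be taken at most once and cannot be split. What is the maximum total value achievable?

Check high-value combinations within 20 kg:
- #2+#4+#7+#8: weight 4+4+7+5=20, value 39+22+37+24=122
- #2+#3+#7+#8: weight 4+4+7+5=20, value 39+20+37+24=120
- #2+#3+#4+#7: weight 4+4+4+7=19, value 39+20+22+37=118
- #2+#5+#7+#8: weight 4+4+7+5=20, value 39+18+37+24=118
Best: $122.

$122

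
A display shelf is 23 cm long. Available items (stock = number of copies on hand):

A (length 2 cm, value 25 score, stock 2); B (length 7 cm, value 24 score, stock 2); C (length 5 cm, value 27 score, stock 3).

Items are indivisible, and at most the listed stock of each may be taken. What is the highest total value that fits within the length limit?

131 score

Best selections within length 23 and stock limits:
- 2×A + 3×C: length 19, value 131
- 2×A + 1×B + 2×C: length 21, value 128
- 2×A + 2×B + 1×C: length 23, value 125
Best: 131 score.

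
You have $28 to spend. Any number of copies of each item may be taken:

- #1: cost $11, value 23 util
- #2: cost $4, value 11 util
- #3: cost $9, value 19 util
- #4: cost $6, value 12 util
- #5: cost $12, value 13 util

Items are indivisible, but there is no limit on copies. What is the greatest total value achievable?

77 util

Best value-per-unit is #2 at 11/4, and filling with it alone uses cost 7×4=28. No mix of the others beats 7×11 = 77.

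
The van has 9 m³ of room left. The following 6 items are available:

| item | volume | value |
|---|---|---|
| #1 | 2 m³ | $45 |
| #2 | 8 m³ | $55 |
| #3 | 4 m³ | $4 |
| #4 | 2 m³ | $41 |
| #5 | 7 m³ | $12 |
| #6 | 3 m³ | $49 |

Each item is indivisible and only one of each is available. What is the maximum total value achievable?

$135

Check high-value combinations within 9 m³:
- #1+#4+#6: volume 2+2+3=7, value 45+41+49=135
- #1+#3+#6: volume 2+4+3=9, value 45+4+49=98
- #1+#6: volume 2+3=5, value 45+49=94
Best: $135.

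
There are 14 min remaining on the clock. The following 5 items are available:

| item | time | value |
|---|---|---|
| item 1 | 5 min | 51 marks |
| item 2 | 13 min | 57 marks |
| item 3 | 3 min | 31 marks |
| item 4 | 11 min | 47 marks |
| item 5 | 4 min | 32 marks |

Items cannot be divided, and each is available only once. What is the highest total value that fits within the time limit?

114 marks

Check high-value combinations within 14 min:
- item 1+item 3+item 5: time 5+3+4=12, value 51+31+32=114
- item 1+item 5: time 5+4=9, value 51+32=83
- item 1+item 3: time 5+3=8, value 51+31=82
Best: 114 marks.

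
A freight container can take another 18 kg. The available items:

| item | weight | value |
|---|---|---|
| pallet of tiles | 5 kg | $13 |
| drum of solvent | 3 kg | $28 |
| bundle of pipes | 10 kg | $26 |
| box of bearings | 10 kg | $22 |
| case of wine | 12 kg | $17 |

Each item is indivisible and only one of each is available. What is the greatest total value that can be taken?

$67

Check high-value combinations within 18 kg:
- pallet of tiles+drum of solvent+bundle of pipes: weight 5+3+10=18, value 13+28+26=67
- pallet of tiles+drum of solvent+box of bearings: weight 5+3+10=18, value 13+28+22=63
- drum of solvent+bundle of pipes: weight 3+10=13, value 28+26=54
- drum of solvent+box of bearings: weight 3+10=13, value 28+22=50
Best: $67.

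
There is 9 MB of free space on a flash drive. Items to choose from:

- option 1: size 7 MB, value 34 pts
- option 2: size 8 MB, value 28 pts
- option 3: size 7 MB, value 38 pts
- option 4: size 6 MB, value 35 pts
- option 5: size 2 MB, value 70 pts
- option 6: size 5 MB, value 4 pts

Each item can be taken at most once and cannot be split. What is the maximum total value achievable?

108 pts

Check high-value combinations within 9 MB:
- option 3+option 5: size 7+2=9, value 38+70=108
- option 4+option 5: size 6+2=8, value 35+70=105
- option 1+option 5: size 7+2=9, value 34+70=104
Best: 108 pts.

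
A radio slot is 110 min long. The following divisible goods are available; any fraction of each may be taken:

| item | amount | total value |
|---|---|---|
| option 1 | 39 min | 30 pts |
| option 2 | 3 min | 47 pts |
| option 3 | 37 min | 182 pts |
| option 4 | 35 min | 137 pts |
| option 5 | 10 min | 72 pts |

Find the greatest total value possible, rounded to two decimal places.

Take in order of value per unit:
- option 2 (47/3 per unit): all 3 → value 47, running total 47.00
- option 5 (72/10 per unit): all 10 → value 72, running total 119.00
- option 3 (182/37 per unit): all 37 → value 182, running total 301.00
- option 4 (137/35 per unit): all 35 → value 137, running total 438.00
- option 1 (30/39 per unit): 25 of 39 → value 25×30/39 = 19.2308, running total 457.23
Total 457.23.

457.23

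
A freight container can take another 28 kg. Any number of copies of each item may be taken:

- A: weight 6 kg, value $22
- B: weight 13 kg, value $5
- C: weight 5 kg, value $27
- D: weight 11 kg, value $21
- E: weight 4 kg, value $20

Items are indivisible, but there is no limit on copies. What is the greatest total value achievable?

$148

Best value-per-unit is C at 27/5; filling with it alone gives 5×27 = 135.
Optimal mix: 4×C + 2×E → weight 28, value 148.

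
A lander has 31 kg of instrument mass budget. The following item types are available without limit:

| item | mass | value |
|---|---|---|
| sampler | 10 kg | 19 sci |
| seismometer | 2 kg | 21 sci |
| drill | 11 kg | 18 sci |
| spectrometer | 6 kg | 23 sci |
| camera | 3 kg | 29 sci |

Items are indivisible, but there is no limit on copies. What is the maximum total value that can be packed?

Best value-per-unit is seismometer at 21/2; filling with it alone gives 15×21 = 315.
Optimal mix: 14×seismometer + 1×camera → mass 31, value 323.

323 sci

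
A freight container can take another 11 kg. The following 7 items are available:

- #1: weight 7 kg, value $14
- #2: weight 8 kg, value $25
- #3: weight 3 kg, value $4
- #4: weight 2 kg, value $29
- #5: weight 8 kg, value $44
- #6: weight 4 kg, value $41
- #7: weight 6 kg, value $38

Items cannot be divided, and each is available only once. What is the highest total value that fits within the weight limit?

$79

This is a 0/1 knapsack; check combinations near the capacity.
- #6+#7: weight 4+6=10, value 41+38=79
- #3+#4+#6: weight 3+2+4=9, value 4+29+41=74
- #4+#5: weight 2+8=10, value 29+44=73
Best: $79.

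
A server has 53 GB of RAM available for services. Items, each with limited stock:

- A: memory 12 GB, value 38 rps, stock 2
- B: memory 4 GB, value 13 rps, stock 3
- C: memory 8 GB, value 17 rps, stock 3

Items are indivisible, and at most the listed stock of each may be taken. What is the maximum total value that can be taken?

149 rps

Best selections within memory 53 and stock limits:
- 2×A + 3×B + 2×C: memory 52, value 149
- 2×A + 1×B + 3×C: memory 52, value 140
- 2×A + 2×B + 2×C: memory 48, value 136
- 2×A + 3×B + 1×C: memory 44, value 132
Best: 149 rps.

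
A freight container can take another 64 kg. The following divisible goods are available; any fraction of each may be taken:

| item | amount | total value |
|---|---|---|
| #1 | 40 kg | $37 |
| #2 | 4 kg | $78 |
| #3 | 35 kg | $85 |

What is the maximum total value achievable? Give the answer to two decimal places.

186.13

Take in order of value per unit:
- #2 (78/4 per unit): all 4 → value 78, running total 78.00
- #3 (85/35 per unit): all 35 → value 85, running total 163.00
- #1 (37/40 per unit): 25 of 40 → value 25×37/40 = 23.1250, running total 186.13
Total 186.13.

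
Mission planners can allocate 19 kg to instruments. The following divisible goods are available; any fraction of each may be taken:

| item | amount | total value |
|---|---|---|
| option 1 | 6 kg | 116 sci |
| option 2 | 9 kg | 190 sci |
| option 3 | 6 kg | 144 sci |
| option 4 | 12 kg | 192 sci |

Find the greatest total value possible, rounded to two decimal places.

Take in order of value per unit:
- option 3 (144/6 per unit): all 6 → value 144, running total 144.00
- option 2 (190/9 per unit): all 9 → value 190, running total 334.00
- option 1 (116/6 per unit): 4 of 6 → value 4×116/6 = 77.3333, running total 411.33
Total 411.33.

411.33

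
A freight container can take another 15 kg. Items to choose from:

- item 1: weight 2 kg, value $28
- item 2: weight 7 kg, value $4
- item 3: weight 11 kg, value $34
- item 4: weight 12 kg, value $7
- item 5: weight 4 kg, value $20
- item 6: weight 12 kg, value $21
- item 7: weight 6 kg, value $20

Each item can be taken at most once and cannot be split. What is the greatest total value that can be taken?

Check high-value combinations within 15 kg:
- item 1+item 5+item 7: weight 2+4+6=12, value 28+20+20=68
- item 1+item 3: weight 2+11=13, value 28+34=62
- item 3+item 5: weight 11+4=15, value 34+20=54
- item 1+item 2+item 5: weight 2+7+4=13, value 28+4+20=52
- item 1+item 2+item 7: weight 2+7+6=15, value 28+4+20=52
Best: $68.

$68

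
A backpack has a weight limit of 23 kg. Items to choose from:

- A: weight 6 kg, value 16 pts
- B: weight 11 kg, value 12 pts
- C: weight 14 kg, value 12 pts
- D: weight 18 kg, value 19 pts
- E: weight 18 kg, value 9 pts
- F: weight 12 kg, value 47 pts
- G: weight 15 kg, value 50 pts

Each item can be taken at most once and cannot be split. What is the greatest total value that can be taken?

This is a 0/1 knapsack; check combinations near the capacity.
- A+G: weight 6+15=21, value 16+50=66
- A+F: weight 6+12=18, value 16+47=63
- B+F: weight 11+12=23, value 12+47=59
- G: weight 15, value 50
Best: 66 pts.

66 pts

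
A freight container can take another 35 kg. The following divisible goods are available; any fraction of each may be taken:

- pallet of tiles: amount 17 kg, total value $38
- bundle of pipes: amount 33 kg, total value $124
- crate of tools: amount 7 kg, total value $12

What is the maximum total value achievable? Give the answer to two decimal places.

128.47

Take in order of value per unit:
- bundle of pipes (124/33 per unit): all 33 → value 124, running total 124.00
- pallet of tiles (38/17 per unit): 2 of 17 → value 2×38/17 = 4.4706, running total 128.47
Total 128.47.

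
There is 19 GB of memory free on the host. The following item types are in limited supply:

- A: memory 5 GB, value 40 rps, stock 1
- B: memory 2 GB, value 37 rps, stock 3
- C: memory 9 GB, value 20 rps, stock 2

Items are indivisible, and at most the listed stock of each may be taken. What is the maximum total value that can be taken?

Top feasible selections:
- 1×A + 3×B: memory 11, value 151
- 1×A + 2×B + 1×C: memory 18, value 134
- 3×B + 1×C: memory 15, value 131
Best: 151 rps.

151 rps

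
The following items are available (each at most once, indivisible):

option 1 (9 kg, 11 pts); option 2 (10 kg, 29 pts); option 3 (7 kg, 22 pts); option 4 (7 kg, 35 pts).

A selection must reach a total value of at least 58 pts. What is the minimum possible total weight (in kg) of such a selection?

17

Subsets with value ≥ 58, sorted by total weight:
- option 2+option 4: weight 17, value 64
- option 1+option 3+option 4: weight 23, value 68
- option 2+option 3+option 4: weight 24, value 86
- option 1+option 2+option 4: weight 26, value 75
Minimum weight: 17 kg.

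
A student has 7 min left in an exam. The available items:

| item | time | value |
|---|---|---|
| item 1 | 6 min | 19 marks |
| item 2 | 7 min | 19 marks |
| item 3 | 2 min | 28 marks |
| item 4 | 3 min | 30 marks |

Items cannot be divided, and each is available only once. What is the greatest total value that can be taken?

58 marks

Check high-value combinations within 7 min:
- item 3+item 4: time 2+3=5, value 28+30=58
- item 4: time 3, value 30
- item 3: time 2, value 28
- item 1: time 6, value 19
- item 2: time 7, value 19
Best: 58 marks.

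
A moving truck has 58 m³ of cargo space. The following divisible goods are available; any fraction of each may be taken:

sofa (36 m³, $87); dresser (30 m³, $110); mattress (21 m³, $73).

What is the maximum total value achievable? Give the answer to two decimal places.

Take in order of value per unit:
- dresser (110/30 per unit): all 30 → value 110, running total 110.00
- mattress (73/21 per unit): all 21 → value 73, running total 183.00
- sofa (87/36 per unit): 7 of 36 → value 7×87/36 = 16.9167, running total 199.92
Total 199.92.

199.92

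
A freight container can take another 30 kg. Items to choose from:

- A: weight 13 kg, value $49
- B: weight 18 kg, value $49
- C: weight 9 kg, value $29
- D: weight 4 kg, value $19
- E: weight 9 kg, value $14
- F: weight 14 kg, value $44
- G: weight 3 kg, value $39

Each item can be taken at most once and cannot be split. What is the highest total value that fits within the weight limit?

$136

This is a 0/1 knapsack; check combinations near the capacity.
- A+C+D+G: weight 13+9+4+3=29, value 49+29+19+39=136
- A+F+G: weight 13+14+3=30, value 49+44+39=132
- C+D+F+G: weight 9+4+14+3=30, value 29+19+44+39=131
- A+D+E+G: weight 13+4+9+3=29, value 49+19+14+39=121
Best: $136.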